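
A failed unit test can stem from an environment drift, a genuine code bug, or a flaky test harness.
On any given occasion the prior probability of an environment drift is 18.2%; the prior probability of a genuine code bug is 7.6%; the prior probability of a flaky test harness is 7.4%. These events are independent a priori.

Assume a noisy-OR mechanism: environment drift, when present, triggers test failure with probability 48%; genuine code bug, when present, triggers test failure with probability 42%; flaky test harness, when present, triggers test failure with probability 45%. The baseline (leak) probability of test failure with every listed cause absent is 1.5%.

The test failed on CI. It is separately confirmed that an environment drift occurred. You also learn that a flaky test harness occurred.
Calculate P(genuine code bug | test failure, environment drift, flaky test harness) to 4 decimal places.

P(genuine code bug | test failure, environment drift, flaky test harness) ≈ 0.0874

Under noisy-OR, P(test failure | causes) = 1 − (1−0.015)·∏(1−qᵢ) over the active causes.
P(test failure | environment drift, flaky test harness) = 0.71829*0.924 + 0.836608*0.076 = 0.663700 + 0.063582 = 0.727282
Of this, 0.063582 comes from 0.836608*0.076 (the genuine code bug=true cases).
P(genuine code bug | test failure, environment drift, flaky test harness) = 0.063582 / 0.727282 ≈ 0.0874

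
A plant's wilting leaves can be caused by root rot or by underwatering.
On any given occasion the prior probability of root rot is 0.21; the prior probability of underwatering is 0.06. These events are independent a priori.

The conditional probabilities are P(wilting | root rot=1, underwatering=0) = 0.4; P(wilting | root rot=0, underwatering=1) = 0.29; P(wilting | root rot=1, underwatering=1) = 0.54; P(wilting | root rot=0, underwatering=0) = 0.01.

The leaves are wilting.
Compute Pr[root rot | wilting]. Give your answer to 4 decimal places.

Weight on root rot=true, given the evidence: 0.078960 + 0.006804 = 0.085764
Denominator P(wilting): 0.01*0.79*0.94 + 0.29*0.79*0.06 + 0.4*0.21*0.94 + 0.54*0.21*0.06 = 0.106936
P(root rot | wilting) = 0.085764/0.106936 ≈ 0.8020

Pr[root rot | wilting] ≈ 0.8020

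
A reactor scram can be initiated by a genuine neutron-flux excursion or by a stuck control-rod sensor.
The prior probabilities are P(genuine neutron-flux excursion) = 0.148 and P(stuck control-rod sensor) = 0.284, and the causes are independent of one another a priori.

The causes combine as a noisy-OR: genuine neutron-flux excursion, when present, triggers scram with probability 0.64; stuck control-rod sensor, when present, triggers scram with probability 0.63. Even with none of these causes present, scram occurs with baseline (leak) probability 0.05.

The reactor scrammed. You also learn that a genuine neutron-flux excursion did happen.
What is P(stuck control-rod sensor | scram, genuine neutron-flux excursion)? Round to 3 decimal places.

P(stuck control-rod sensor | scram, genuine neutron-flux excursion) ≈ 0.345

Under noisy-OR, P(scram | causes) = 1 − (1−0.05)·∏(1−qᵢ) over the active causes.
By total probability over both values of stuck control-rod sensor:
  P(scram | genuine neutron-flux excursion) = 0.658×0.716 + 0.87346×0.284
        = 0.471128 + 0.248063 = 0.719191
Configurations with stuck control-rod sensor contribute 0.248063, so
  P(stuck control-rod sensor | scram, genuine neutron-flux excursion) = 0.248063 / 0.719191 ≈ 0.345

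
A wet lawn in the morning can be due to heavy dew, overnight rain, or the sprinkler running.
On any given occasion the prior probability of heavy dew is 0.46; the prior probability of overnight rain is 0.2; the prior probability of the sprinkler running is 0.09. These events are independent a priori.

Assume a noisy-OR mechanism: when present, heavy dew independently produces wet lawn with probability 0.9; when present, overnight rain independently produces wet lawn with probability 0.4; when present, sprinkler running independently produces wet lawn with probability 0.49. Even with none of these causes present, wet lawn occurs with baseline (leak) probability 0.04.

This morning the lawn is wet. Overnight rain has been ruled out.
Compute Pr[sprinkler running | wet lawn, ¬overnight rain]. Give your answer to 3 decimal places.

Pr[sprinkler running | wet lawn, ¬overnight rain] ≈ 0.139

Under noisy-OR, P(wet lawn | causes) = 1 − (1−0.04)·∏(1−qᵢ) over the active causes.
Numerator (weight on configurations with sprinkler running): 0.024805 + 0.039373 = 0.064178
Denominator P(wet lawn | ¬overnight rain): 0.04·0.54·0.91 + 0.5104·0.54·0.09 + 0.904·0.46·0.91 + 0.95104·0.46·0.09 = 0.462248
P(sprinkler running | wet lawn, ¬overnight rain) = 0.064178/0.462248 ≈ 0.139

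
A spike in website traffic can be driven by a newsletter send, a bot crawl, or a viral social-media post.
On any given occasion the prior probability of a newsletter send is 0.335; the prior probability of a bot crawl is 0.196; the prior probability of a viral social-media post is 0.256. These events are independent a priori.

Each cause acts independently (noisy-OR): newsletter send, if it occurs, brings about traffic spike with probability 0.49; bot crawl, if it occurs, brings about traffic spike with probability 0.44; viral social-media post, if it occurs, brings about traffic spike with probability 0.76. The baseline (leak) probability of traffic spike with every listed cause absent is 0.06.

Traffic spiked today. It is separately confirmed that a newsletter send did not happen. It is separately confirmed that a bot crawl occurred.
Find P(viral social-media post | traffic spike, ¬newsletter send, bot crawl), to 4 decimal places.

Under noisy-OR, P(traffic spike | causes) = 1 − (1−0.06)·∏(1−qᵢ) over the active causes.
For the numerator, keep only viral social-media post=true terms: 0.873664×0.256 = 0.223658
The normalizing constant is 0.4736×0.744 + 0.873664×0.256 = 0.576016
P(viral social-media post | traffic spike, ¬newsletter send, bot crawl) = 0.223658/0.576016 ≈ 0.3883

P(viral social-media post | traffic spike, ¬newsletter send, bot crawl) ≈ 0.3883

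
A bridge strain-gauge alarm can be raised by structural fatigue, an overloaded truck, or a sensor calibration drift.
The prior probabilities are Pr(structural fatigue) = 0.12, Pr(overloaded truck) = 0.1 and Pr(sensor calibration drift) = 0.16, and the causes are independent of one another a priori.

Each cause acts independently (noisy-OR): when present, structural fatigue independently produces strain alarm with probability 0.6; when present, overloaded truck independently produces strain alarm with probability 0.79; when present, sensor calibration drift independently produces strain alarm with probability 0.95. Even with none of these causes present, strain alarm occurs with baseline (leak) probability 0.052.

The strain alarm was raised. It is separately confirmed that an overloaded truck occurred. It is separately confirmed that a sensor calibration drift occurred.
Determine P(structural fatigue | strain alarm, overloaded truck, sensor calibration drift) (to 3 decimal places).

Under noisy-OR, P(strain alarm | causes) = 1 − (1−0.052)·∏(1−qᵢ) over the active causes.
Weight on structural fatigue=true, given the evidence: 0.996018×0.12 = 0.119522
Normalizer over all consistent configurations: 0.990046×0.88 + 0.996018×0.12 = 0.990762
P(structural fatigue | strain alarm, overloaded truck, sensor calibration drift) = 0.119522/0.990762 ≈ 0.121

P(structural fatigue | strain alarm, overloaded truck, sensor calibration drift) ≈ 0.121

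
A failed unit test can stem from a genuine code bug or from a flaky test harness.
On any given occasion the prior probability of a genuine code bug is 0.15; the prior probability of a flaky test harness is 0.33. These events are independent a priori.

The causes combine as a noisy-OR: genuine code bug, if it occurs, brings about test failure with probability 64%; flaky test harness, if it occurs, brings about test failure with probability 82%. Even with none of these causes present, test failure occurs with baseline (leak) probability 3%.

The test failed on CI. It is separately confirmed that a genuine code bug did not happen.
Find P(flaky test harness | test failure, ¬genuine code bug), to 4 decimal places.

Under noisy-OR, P(test failure | causes) = 1 − (1−0.03)·∏(1−qᵢ) over the active causes.
Numerator (weight on configurations with flaky test harness): 0.8254·0.33 = 0.272382
Normalizer over all consistent configurations: 0.03·0.67 + 0.8254·0.33 = 0.292482
P(flaky test harness | test failure, ¬genuine code bug) = 0.272382/0.292482 ≈ 0.9313

P(flaky test harness | test failure, ¬genuine code bug) ≈ 0.9313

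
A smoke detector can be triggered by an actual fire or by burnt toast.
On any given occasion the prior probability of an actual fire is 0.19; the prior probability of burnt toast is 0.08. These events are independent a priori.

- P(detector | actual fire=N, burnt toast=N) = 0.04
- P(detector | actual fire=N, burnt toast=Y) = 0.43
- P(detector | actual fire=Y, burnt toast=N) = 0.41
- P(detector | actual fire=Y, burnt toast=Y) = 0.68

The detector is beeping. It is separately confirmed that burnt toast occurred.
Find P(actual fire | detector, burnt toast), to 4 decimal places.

Enumerate both values of actual fire and weight by the priors:
  P(detector | burnt toast) = 0.43×0.81 + 0.68×0.19
        = 0.348300 + 0.129200 = 0.477500
Configurations with actual fire contribute 0.129200, so
  P(actual fire | detector, burnt toast) = 0.129200 / 0.477500 ≈ 0.2706

P(actual fire | detector, burnt toast) ≈ 0.2706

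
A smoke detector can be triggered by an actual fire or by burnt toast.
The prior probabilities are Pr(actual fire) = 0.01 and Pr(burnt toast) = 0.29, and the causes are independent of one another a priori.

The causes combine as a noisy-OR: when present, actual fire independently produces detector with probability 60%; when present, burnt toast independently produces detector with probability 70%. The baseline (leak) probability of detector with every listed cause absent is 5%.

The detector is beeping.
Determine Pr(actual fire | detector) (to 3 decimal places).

Under noisy-OR, P(detector | causes) = 1 − (1−0.05)·∏(1−qᵢ) over the active causes.
Sum P(detector|·) weighted by the priors over the 4 (actual fire, burnt toast) configurations:
  P(detector) = 0.05*0.99*0.71 + 0.715*0.99*0.29 + 0.62*0.01*0.71 + 0.886*0.01*0.29
        = 0.035145 + 0.205276 + 0.004402 + 0.002569 = 0.247392
The terms with actual fire present sum to 0.006971, so
  P(actual fire | detector) = 0.006971 / 0.247392 ≈ 0.028

Pr(actual fire | detector) ≈ 0.028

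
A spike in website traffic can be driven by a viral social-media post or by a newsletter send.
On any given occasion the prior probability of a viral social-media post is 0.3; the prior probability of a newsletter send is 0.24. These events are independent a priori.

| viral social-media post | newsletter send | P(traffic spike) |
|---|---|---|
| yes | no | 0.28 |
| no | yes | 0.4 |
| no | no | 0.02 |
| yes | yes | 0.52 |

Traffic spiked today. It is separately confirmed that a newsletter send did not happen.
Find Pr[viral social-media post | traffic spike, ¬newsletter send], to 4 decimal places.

Pr[viral social-media post | traffic spike, ¬newsletter send] ≈ 0.8571

Weight on viral social-media post=true, given the evidence: 0.28*0.3 = 0.084000
The normalizing constant is 0.02*0.7 + 0.28*0.3 = 0.098000
P(viral social-media post | traffic spike, ¬newsletter send) = 0.084000/0.098000 ≈ 0.8571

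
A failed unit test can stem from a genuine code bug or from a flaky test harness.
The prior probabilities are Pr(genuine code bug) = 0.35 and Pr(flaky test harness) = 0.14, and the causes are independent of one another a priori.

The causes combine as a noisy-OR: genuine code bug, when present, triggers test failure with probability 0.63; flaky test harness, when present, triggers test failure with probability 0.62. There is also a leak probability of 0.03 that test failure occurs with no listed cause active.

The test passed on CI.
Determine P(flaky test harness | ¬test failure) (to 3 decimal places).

P(flaky test harness | ¬test failure) ≈ 0.058

Under noisy-OR, P(test failure | causes) = 1 − (1−0.03)·∏(1−qᵢ) over the active causes.
P(¬test failure) = 0.97*0.65*0.86 + 0.3686*0.65*0.14 + 0.3589*0.35*0.86 + 0.136382*0.35*0.14 = 0.542230 + 0.033543 + 0.108029 + 0.006683 = 0.690485
Restricting to configurations with flaky test harness present: 0.033543 + 0.006683 = 0.040226.
P(flaky test harness | ¬test failure) = 0.040226 / 0.690485 ≈ 0.058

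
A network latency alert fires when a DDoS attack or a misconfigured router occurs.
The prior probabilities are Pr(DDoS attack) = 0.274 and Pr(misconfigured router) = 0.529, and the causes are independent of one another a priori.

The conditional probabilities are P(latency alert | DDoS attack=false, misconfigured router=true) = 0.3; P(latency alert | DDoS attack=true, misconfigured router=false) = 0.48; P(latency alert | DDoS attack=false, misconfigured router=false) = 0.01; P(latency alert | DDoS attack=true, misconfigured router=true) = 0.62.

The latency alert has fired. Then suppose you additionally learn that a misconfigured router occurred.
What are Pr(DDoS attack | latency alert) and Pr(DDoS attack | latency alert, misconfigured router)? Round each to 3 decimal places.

Pr(DDoS attack | latency alert) ≈ 0.561; Pr(DDoS attack | latency alert, misconfigured router) ≈ 0.438

By total probability over the 4 (DDoS attack, misconfigured router) configurations:
  P(latency alert) = 0.01*0.726*0.471 + 0.3*0.726*0.529 + 0.48*0.274*0.471 + 0.62*0.274*0.529
        = 0.003419 + 0.115216 + 0.061946 + 0.089867 = 0.270448
Keeping only the DDoS attack-present terms gives 0.151813, so
  P(DDoS attack | latency alert) = 0.151813 / 0.270448 ≈ 0.561

Now condition on the additional information:
Weight on DDoS attack=true, given the evidence: 0.62·0.274 = 0.169880
Denominator P(latency alert | misconfigured router): 0.3·0.726 + 0.62·0.274 = 0.387680
P(DDoS attack | latency alert, misconfigured router) = 0.169880/0.387680 ≈ 0.438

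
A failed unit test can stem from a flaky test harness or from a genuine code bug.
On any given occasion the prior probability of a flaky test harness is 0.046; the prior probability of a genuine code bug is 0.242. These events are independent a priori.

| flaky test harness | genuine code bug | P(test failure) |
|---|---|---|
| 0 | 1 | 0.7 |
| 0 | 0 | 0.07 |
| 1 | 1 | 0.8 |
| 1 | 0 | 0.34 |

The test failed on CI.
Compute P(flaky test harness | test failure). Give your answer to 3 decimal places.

P(flaky test harness | test failure) ≈ 0.089

Enumerate the 4 (flaky test harness, genuine code bug) configurations and weight by the priors:
  P(test failure) = 0.07·0.954·0.758 + 0.7·0.954·0.242 + 0.34·0.046·0.758 + 0.8·0.046·0.242
        = 0.050619 + 0.161608 + 0.011855 + 0.008906 = 0.232988
The terms with flaky test harness present sum to 0.020761, so
  P(flaky test harness | test failure) = 0.020761 / 0.232988 ≈ 0.089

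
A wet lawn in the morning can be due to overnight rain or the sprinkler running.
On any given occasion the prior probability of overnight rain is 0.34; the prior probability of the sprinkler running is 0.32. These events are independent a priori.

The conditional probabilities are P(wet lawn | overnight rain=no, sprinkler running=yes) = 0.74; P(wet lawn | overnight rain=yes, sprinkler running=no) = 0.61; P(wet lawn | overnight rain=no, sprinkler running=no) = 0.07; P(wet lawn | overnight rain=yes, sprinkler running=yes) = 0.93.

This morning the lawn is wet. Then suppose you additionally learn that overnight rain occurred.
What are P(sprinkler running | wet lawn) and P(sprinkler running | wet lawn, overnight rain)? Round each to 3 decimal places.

P(sprinkler running | wet lawn) ≈ 0.599; P(sprinkler running | wet lawn, overnight rain) ≈ 0.418

For the numerator, keep only sprinkler running=true terms: 0.156288 + 0.101184 = 0.257472
Denominator P(wet lawn): 0.07×0.66×0.68 + 0.74×0.66×0.32 + 0.61×0.34×0.68 + 0.93×0.34×0.32 = 0.429920
P(sprinkler running | wet lawn) = 0.257472/0.429920 ≈ 0.599

Now condition on the additional information:
P(wet lawn | overnight rain) = 0.61·0.68 + 0.93·0.32 = 0.414800 + 0.297600 = 0.712400
The sprinkler running-present share is 0.93·0.32 = 0.297600.
P(sprinkler running | wet lawn, overnight rain) = 0.297600 / 0.712400 ≈ 0.418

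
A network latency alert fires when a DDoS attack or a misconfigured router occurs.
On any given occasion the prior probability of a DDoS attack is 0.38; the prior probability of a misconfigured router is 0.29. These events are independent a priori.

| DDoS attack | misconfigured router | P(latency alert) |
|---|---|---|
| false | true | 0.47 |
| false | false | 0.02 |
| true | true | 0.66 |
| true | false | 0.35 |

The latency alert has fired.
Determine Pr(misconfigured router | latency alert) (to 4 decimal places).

Pr(misconfigured router | latency alert) ≈ 0.6037

For the numerator, keep only misconfigured router=true terms: 0.084506 + 0.072732 = 0.157238
Denominator P(latency alert): 0.02*0.62*0.71 + 0.47*0.62*0.29 + 0.35*0.38*0.71 + 0.66*0.38*0.29 = 0.260472
Posterior = 0.157238 / 0.260472 ≈ 0.6037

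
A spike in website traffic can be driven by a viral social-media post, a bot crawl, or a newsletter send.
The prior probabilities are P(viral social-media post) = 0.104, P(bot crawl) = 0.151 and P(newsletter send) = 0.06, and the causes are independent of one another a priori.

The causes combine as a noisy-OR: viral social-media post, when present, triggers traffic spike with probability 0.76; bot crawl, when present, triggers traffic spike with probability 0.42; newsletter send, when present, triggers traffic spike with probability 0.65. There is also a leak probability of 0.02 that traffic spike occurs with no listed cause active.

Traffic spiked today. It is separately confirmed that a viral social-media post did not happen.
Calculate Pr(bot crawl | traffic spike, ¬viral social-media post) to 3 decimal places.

Pr(bot crawl | traffic spike, ¬viral social-media post) ≈ 0.581

Under noisy-OR, P(traffic spike | causes) = 1 − (1−0.02)·∏(1−qᵢ) over the active causes.
P(traffic spike | ¬viral social-media post) = 0.02·0.849·0.94 + 0.657·0.849·0.06 + 0.4316·0.151·0.94 + 0.80106·0.151·0.06 = 0.015961 + 0.033468 + 0.061261 + 0.007258 = 0.117948
The bot crawl-present share is 0.061261 + 0.007258 = 0.068519.
P(bot crawl | traffic spike, ¬viral social-media post) = 0.068519 / 0.117948 ≈ 0.581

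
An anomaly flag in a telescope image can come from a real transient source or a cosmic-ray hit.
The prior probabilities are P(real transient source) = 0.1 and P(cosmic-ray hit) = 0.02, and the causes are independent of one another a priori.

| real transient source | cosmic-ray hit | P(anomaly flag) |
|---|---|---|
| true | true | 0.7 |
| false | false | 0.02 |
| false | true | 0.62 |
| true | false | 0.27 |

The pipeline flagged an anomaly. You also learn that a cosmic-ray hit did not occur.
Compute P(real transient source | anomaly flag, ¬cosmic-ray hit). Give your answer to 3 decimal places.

Enumerate both values of real transient source and weight by the priors:
  P(anomaly flag | ¬cosmic-ray hit) = 0.02×0.9 + 0.27×0.1
        = 0.018000 + 0.027000 = 0.045000
Keeping only the real transient source-present terms gives 0.027000, so
  P(real transient source | anomaly flag, ¬cosmic-ray hit) = 0.027000 / 0.045000 ≈ 0.600

P(real transient source | anomaly flag, ¬cosmic-ray hit) ≈ 0.600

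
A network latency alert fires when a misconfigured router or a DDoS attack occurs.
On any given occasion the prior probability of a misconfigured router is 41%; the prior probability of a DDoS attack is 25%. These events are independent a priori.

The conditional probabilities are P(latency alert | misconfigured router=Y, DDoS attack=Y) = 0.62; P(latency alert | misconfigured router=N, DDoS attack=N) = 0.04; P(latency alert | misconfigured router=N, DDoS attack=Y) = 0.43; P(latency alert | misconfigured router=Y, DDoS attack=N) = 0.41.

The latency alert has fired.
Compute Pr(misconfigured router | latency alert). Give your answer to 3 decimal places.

Pr(misconfigured router | latency alert) ≈ 0.700

P(latency alert) = 0.04*0.59*0.75 + 0.43*0.59*0.25 + 0.41*0.41*0.75 + 0.62*0.41*0.25 = 0.017700 + 0.063425 + 0.126075 + 0.063550 = 0.270750
Of this, 0.189625 comes from 0.126075 + 0.063550 (the misconfigured router=true cases).
So P(misconfigured router | latency alert) = 0.189625/0.270750 ≈ 0.700.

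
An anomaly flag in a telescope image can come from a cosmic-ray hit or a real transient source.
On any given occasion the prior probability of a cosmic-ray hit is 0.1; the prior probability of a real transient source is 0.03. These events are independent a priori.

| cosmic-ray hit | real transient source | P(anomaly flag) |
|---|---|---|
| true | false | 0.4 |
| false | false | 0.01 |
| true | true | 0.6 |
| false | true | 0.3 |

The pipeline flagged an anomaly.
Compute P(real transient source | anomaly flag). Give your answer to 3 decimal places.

P(real transient source | anomaly flag) ≈ 0.172

Enumerate the 4 (cosmic-ray hit, real transient source) configurations and weight by the priors:
  P(anomaly flag) = 0.01*0.9*0.97 + 0.3*0.9*0.03 + 0.4*0.1*0.97 + 0.6*0.1*0.03
        = 0.008730 + 0.008100 + 0.038800 + 0.001800 = 0.057430
Keeping only the real transient source-present terms gives 0.009900, so
  P(real transient source | anomaly flag) = 0.009900 / 0.057430 ≈ 0.172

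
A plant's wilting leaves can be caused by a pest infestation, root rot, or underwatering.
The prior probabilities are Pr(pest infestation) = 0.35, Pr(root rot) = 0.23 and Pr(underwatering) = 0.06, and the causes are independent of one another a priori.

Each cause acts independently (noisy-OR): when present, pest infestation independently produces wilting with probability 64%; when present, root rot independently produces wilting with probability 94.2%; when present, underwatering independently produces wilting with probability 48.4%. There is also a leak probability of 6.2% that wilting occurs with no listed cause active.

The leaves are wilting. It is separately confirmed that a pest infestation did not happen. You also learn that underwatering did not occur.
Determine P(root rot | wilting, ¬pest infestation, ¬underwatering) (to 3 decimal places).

P(root rot | wilting, ¬pest infestation, ¬underwatering) ≈ 0.820

Under noisy-OR, P(wilting | causes) = 1 − (1−0.062)·∏(1−qᵢ) over the active causes.
Sum P(wilting|·) weighted by the priors over both values of root rot:
  P(wilting | ¬pest infestation, ¬underwatering) = 0.062×0.77 + 0.945596×0.23
        = 0.047740 + 0.217487 = 0.265227
The terms with root rot present sum to 0.217487, so
  P(root rot | wilting, ¬pest infestation, ¬underwatering) = 0.217487 / 0.265227 ≈ 0.820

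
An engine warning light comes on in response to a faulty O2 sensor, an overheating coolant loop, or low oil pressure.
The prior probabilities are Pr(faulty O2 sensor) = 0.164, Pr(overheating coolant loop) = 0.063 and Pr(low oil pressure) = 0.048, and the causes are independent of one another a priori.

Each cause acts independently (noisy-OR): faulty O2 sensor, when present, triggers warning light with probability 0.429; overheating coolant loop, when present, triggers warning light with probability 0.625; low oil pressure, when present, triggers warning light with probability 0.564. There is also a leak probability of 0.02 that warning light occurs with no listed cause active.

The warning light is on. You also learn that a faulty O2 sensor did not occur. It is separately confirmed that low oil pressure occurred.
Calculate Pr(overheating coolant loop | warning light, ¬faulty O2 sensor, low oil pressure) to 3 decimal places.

Pr(overheating coolant loop | warning light, ¬faulty O2 sensor, low oil pressure) ≈ 0.090

Under noisy-OR, P(warning light | causes) = 1 − (1−0.02)·∏(1−qᵢ) over the active causes.
P(warning light | ¬faulty O2 sensor, low oil pressure) = 0.57272×0.937 + 0.83977×0.063 = 0.536639 + 0.052906 = 0.589545
Restricting to configurations with overheating coolant loop present: 0.83977×0.063 = 0.052906.
Hence the posterior is 0.052906/0.589545 ≈ 0.090.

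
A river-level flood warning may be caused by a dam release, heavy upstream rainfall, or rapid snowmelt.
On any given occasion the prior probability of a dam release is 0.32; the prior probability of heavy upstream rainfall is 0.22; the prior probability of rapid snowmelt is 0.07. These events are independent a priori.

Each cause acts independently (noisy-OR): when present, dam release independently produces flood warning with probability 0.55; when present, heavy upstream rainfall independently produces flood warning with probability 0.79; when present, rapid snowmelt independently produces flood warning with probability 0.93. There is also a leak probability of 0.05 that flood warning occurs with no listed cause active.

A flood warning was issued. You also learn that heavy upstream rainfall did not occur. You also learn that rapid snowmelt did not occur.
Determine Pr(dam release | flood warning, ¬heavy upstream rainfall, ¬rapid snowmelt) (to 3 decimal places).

Under noisy-OR, P(flood warning | causes) = 1 − (1−0.05)·∏(1−qᵢ) over the active causes.
Sum P(flood warning|·) weighted by the priors over both values of dam release:
  P(flood warning | ¬heavy upstream rainfall, ¬rapid snowmelt) = 0.05×0.68 + 0.5725×0.32
        = 0.034000 + 0.183200 = 0.217200
Configurations with dam release contribute 0.183200, so
  P(dam release | flood warning, ¬heavy upstream rainfall, ¬rapid snowmelt) = 0.183200 / 0.217200 ≈ 0.843

Pr(dam release | flood warning, ¬heavy upstream rainfall, ¬rapid snowmelt) ≈ 0.843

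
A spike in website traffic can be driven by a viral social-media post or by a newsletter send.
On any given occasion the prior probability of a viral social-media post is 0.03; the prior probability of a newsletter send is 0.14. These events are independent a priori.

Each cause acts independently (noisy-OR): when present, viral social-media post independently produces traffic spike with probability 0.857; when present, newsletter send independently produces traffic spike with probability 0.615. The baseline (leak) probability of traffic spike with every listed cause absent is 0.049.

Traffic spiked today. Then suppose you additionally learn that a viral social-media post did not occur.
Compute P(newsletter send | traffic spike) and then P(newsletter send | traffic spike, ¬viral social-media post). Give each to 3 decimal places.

Under noisy-OR, P(traffic spike | causes) = 1 − (1−0.049)·∏(1−qᵢ) over the active causes.
P(traffic spike) = 0.049*0.97*0.86 + 0.633865*0.97*0.14 + 0.864007*0.03*0.86 + 0.947643*0.03*0.14 = 0.040876 + 0.086079 + 0.022291 + 0.003980 = 0.153226
Restricting to configurations with newsletter send present: 0.086079 + 0.003980 = 0.090059.
So P(newsletter send | traffic spike) = 0.090059/0.153226 ≈ 0.588.

Now condition on the additional information:
Weight on newsletter send=true, given the evidence: 0.633865×0.14 = 0.088741
The normalizing constant is 0.049×0.86 + 0.633865×0.14 = 0.130881
P(newsletter send | traffic spike, ¬viral social-media post) = 0.088741/0.130881 ≈ 0.678
Ruling out viral social-media post raises the posterior on newsletter send — the flip side of explaining away.

P(newsletter send | traffic spike) ≈ 0.588; P(newsletter send | traffic spike, ¬viral social-media post) ≈ 0.678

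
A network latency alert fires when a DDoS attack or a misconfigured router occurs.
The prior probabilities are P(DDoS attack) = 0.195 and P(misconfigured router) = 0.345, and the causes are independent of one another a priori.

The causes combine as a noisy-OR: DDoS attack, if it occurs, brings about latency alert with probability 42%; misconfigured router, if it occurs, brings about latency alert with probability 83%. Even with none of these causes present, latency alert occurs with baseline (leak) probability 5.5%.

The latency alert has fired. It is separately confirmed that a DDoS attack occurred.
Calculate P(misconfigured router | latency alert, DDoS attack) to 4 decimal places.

Under noisy-OR, P(latency alert | causes) = 1 − (1−0.055)·∏(1−qᵢ) over the active causes.
Numerator (weight on configurations with misconfigured router): 0.906823·0.345 = 0.312854
Normalizer over all consistent configurations: 0.4519·0.655 + 0.906823·0.345 = 0.608849
Posterior = 0.312854 / 0.608849 ≈ 0.5138

P(misconfigured router | latency alert, DDoS attack) ≈ 0.5138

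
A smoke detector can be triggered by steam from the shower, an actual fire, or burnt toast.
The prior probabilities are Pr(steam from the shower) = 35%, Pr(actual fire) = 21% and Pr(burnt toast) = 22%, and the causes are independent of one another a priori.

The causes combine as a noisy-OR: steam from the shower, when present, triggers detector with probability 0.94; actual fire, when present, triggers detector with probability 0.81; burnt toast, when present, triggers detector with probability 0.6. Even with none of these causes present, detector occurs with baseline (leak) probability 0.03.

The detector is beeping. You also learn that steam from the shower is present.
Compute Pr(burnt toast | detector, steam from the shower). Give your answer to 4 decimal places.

Under noisy-OR, P(detector | causes) = 1 − (1−0.03)·∏(1−qᵢ) over the active causes.
P(detector | steam from the shower) = 0.9418×0.79×0.78 + 0.97672×0.79×0.22 + 0.988942×0.21×0.78 + 0.995577×0.21×0.22 = 0.580337 + 0.169754 + 0.161989 + 0.045996 = 0.958076
Of this, 0.215750 comes from 0.169754 + 0.045996 (the burnt toast=true cases).
So P(burnt toast | detector, steam from the shower) = 0.215750/0.958076 ≈ 0.2252.

Pr(burnt toast | detector, steam from the shower) ≈ 0.2252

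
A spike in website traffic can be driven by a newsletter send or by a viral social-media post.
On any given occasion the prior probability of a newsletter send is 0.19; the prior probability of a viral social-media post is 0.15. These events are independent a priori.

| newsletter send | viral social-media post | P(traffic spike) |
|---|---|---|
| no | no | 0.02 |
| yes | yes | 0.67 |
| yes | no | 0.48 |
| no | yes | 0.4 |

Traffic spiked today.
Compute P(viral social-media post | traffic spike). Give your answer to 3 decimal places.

P(viral social-media post | traffic spike) ≈ 0.426

By total probability over the 4 (newsletter send, viral social-media post) configurations:
  P(traffic spike) = 0.02·0.81·0.85 + 0.4·0.81·0.15 + 0.48·0.19·0.85 + 0.67·0.19·0.15
        = 0.013770 + 0.048600 + 0.077520 + 0.019095 = 0.158985
The terms with viral social-media post present sum to 0.067695, so
  P(viral social-media post | traffic spike) = 0.067695 / 0.158985 ≈ 0.426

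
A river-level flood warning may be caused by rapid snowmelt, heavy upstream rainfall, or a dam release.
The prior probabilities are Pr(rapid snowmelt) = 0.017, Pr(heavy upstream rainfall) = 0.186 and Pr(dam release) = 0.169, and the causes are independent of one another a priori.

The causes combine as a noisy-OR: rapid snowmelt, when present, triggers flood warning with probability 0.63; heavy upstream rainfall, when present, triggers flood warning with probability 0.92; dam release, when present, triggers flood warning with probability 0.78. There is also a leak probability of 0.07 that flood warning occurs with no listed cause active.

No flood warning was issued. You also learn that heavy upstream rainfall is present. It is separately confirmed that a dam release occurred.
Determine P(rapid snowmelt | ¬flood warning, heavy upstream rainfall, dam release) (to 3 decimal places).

Under noisy-OR, P(flood warning | causes) = 1 − (1−0.07)·∏(1−qᵢ) over the active causes.
P(¬flood warning | heavy upstream rainfall, dam release) = 0.016368·0.983 + 0.006056·0.017 = 0.016090 + 0.000103 = 0.016193
Of this, 0.000103 comes from 0.006056·0.017 (the rapid snowmelt=true cases).
So P(rapid snowmelt | ¬flood warning, heavy upstream rainfall, dam release) = 0.000103/0.016193 ≈ 0.006.

P(rapid snowmelt | ¬flood warning, heavy upstream rainfall, dam release) ≈ 0.006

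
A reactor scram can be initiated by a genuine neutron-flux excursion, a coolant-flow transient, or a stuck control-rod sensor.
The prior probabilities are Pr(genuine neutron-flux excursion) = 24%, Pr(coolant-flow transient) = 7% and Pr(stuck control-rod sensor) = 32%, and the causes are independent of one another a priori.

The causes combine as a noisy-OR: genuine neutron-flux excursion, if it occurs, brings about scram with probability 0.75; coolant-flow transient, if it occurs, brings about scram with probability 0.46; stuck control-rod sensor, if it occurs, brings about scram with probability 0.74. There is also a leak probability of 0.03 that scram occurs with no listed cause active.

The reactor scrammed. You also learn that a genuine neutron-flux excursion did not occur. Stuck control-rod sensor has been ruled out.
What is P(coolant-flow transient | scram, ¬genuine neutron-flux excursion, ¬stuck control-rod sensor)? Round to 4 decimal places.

P(coolant-flow transient | scram, ¬genuine neutron-flux excursion, ¬stuck control-rod sensor) ≈ 0.5444

Under noisy-OR, P(scram | causes) = 1 − (1−0.03)·∏(1−qᵢ) over the active causes.
Enumerate both values of coolant-flow transient and weight by the priors:
  P(scram | ¬genuine neutron-flux excursion, ¬stuck control-rod sensor) = 0.03×0.93 + 0.4762×0.07
        = 0.027900 + 0.033334 = 0.061234
The terms with coolant-flow transient present sum to 0.033334, so
  P(coolant-flow transient | scram, ¬genuine neutron-flux excursion, ¬stuck control-rod sensor) = 0.033334 / 0.061234 ≈ 0.5444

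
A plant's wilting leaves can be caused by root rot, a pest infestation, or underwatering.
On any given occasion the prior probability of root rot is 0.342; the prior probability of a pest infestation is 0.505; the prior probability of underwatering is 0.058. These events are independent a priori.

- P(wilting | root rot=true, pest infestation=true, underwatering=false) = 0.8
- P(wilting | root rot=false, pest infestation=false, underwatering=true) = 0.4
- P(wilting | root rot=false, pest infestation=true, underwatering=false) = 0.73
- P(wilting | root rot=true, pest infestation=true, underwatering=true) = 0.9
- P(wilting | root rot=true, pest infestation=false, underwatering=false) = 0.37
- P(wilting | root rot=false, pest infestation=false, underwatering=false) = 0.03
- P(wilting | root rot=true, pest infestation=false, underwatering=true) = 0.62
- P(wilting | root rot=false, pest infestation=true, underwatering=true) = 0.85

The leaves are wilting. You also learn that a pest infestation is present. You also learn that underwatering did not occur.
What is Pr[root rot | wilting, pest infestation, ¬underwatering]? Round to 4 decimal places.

Weight on root rot=true, given the evidence: 0.8·0.342 = 0.273600
Denominator P(wilting | pest infestation, ¬underwatering): 0.73·0.658 + 0.8·0.342 = 0.753940
Posterior = 0.273600 / 0.753940 ≈ 0.3629

Pr[root rot | wilting, pest infestation, ¬underwatering] ≈ 0.3629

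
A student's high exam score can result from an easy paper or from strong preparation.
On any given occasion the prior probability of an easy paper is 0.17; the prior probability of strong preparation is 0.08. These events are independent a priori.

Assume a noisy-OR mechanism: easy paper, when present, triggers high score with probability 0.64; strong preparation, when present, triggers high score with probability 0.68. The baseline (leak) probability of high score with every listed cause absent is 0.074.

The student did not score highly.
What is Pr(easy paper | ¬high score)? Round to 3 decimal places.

Under noisy-OR, P(high score | causes) = 1 − (1−0.074)·∏(1−qᵢ) over the active causes.
For the numerator, keep only easy paper=true terms: 0.052138 + 0.001451 = 0.053589
The normalizing constant is 0.926*0.83*0.92 + 0.29632*0.83*0.08 + 0.33336*0.17*0.92 + 0.106675*0.17*0.08 = 0.780359
P(easy paper | ¬high score) = 0.053589/0.780359 ≈ 0.069

Pr(easy paper | ¬high score) ≈ 0.069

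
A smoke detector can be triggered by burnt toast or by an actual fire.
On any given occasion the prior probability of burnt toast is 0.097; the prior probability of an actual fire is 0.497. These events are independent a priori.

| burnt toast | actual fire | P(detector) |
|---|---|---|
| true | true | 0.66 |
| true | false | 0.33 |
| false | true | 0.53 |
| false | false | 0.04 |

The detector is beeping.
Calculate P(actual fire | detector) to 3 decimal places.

Numerator (weight on configurations with actual fire): 0.237859 + 0.031818 = 0.269677
Denominator P(detector): 0.04×0.903×0.503 + 0.53×0.903×0.497 + 0.33×0.097×0.503 + 0.66×0.097×0.497 = 0.303946
P(actual fire | detector) = 0.269677/0.303946 ≈ 0.887

P(actual fire | detector) ≈ 0.887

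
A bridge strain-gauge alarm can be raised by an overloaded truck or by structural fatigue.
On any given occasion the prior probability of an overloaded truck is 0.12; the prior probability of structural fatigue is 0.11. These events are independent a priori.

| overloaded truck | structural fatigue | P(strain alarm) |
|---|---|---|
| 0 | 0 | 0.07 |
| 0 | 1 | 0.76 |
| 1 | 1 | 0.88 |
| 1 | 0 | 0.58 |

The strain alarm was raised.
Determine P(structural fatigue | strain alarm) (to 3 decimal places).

For the numerator, keep only structural fatigue=true terms: 0.073568 + 0.011616 = 0.085184
Denominator P(strain alarm): 0.07*0.88*0.89 + 0.76*0.88*0.11 + 0.58*0.12*0.89 + 0.88*0.12*0.11 = 0.201952
P(structural fatigue | strain alarm) = 0.085184/0.201952 ≈ 0.422

P(structural fatigue | strain alarm) ≈ 0.422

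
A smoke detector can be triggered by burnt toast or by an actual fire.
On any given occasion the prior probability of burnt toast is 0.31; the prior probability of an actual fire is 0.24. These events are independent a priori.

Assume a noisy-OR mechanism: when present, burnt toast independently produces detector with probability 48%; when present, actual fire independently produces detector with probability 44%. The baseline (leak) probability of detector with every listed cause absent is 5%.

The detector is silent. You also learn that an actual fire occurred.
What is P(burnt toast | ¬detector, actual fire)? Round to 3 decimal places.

P(burnt toast | ¬detector, actual fire) ≈ 0.189

Under noisy-OR, P(detector | causes) = 1 − (1−0.05)·∏(1−qᵢ) over the active causes.
By total probability over both values of burnt toast:
  P(¬detector | actual fire) = 0.532·0.69 + 0.27664·0.31
        = 0.367080 + 0.085758 = 0.452838
Keeping only the burnt toast-present terms gives 0.085758, so
  P(burnt toast | ¬detector, actual fire) = 0.085758 / 0.452838 ≈ 0.189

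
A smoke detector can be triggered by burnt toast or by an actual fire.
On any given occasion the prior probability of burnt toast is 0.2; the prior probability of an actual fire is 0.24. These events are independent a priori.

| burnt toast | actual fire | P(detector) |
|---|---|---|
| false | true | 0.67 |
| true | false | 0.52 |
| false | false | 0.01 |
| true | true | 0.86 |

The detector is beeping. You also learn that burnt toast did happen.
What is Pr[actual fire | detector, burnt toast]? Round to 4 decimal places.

Pr[actual fire | detector, burnt toast] ≈ 0.3431

For the numerator, keep only actual fire=true terms: 0.86·0.24 = 0.206400
The normalizing constant is 0.52·0.76 + 0.86·0.24 = 0.601600
P(actual fire | detector, burnt toast) = 0.206400/0.601600 ≈ 0.3431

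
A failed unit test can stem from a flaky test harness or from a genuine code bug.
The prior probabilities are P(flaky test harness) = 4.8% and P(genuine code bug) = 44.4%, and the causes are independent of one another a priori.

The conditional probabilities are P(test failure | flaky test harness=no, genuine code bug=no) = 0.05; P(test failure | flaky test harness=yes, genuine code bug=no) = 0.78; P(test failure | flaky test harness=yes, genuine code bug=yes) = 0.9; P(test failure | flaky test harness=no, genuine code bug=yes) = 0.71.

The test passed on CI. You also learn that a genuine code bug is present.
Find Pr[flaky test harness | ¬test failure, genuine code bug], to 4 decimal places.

By total probability over both values of flaky test harness:
  P(¬test failure | genuine code bug) = 0.29·0.952 + 0.1·0.048
        = 0.276080 + 0.004800 = 0.280880
The terms with flaky test harness present sum to 0.004800, so
  P(flaky test harness | ¬test failure, genuine code bug) = 0.004800 / 0.280880 ≈ 0.0171

Pr[flaky test harness | ¬test failure, genuine code bug] ≈ 0.0171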